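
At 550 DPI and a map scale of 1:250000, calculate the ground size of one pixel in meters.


pixel_cm = 2.54 / 550 ≈ 0.004618 cm
ground = pixel_cm * 250000 / 100 = 2.54 * 250000 / (550 * 100) = 635000 / 55000 ≈ 11.55 m

11.55 m


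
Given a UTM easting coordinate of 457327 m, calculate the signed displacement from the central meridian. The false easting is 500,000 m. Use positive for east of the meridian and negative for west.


displacement = 457327 - 500000 = -42673 m

-42673 m


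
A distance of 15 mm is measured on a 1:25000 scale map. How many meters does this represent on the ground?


ground = 15 mm * 25000 / 1000 = 375.0 m

375.0 m


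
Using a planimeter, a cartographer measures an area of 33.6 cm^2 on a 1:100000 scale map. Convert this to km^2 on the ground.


ground_area = 33.6 * (100000/100)^2 = 33600000.0 m^2 = 33.6 km^2

33.6 km^2


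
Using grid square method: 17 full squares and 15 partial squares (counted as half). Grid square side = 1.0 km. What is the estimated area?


effective squares = 17 + 15 * 0.5 = 24.5
area = 24.5 * 1.0 = 24.5 km^2

24.5 km^2


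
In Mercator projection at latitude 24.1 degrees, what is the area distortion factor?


area_distortion = 1/cos^2(24.1) = 1.2

1.2


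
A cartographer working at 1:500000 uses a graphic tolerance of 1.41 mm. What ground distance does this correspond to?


ground = 1.41 mm * 500000 / 1000 = 705.0 m

705.0 m


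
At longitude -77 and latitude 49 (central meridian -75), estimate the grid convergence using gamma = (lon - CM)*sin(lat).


gamma = (-77 - -75) * sin(49) = -2 * 0.75471 = -1.509 degrees

-1.509 degrees


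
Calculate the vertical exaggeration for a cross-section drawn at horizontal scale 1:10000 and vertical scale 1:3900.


VE = horizontal_scale / vertical_scale = 10000 / 3900 ≈ 2.6

2.6x


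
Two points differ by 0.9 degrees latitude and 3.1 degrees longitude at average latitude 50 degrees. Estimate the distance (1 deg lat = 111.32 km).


dlat_km = 0.9 * 111.32 = 100.188
dlon_km = 3.1 * 111.32 * cos(50) ≈ 221.821
dist = sqrt(100.188^2 + 221.821^2) ≈ 243.4 km

243.4 km


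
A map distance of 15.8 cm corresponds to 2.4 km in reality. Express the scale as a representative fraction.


ground = 2.4 km = 240000 cm; RF denominator = ground / map = 240000 / 15.8 ≈ 15190; RF = 1:15190

1:15190


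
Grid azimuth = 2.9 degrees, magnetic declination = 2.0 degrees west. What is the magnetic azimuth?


magnetic azimuth = grid azimuth - declination (east +ve)
mag_az = 2.9 - -2.0 = 4.9 degrees

4.9 degrees


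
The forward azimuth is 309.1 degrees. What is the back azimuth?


back azimuth = (309.1 + 180) mod 360 = 129.1 degrees

129.1 degrees


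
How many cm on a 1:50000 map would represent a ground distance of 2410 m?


map_cm = 2410 * 100 / 50000 = 4.82 cm

4.82 cm


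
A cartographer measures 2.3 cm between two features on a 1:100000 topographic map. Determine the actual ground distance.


ground = 2.3 cm * 100000 / 100 = 2300.0 m = 2.3 km

2.3 km


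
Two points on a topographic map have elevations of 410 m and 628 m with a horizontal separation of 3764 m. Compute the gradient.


gradient = (628 - 410) / 3764 = 218 / 3764 = 0.0579

0.0579


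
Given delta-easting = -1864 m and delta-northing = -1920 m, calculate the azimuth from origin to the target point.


az = atan2(-1864, -1920) = -135.8 deg
adjusted to 0-360: 224.2 degrees

224.2 degrees


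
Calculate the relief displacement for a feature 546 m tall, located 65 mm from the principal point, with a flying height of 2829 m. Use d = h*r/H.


d = h * r / H = 546 * 65 / 2829 = 12.55 mm

12.55 mm


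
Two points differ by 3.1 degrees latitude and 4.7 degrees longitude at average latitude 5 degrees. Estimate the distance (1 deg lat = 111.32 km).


dlat_km = 3.1 * 111.32 = 345.092
dlon_km = 4.7 * 111.32 * cos(5) ≈ 521.213
dist = sqrt(345.092^2 + 521.213^2) ≈ 625.1 km

625.1 km


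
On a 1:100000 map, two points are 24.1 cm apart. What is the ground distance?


ground = 24.1 cm * 100000 / 100 = 24100.0 m = 24.1 km

24.1 km


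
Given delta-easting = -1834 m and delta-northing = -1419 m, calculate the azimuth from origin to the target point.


az = atan2(-1834, -1419) = -127.7 deg
adjusted to 0-360: 232.3 degrees

232.3 degrees


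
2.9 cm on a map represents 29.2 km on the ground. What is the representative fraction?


ground = 29.2 km = 2920000 cm; RF denominator = ground / map = 2920000 / 2.9 ≈ 1006897; RF = 1:1006897

1:1006897


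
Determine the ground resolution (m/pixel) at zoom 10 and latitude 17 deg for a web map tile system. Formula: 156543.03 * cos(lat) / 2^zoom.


res = 156543.03 * cos(17) / 2^10 = 156543.03 * 0.95630476 / 1024 = 146.19 m/pixel

146.19 m/pixel


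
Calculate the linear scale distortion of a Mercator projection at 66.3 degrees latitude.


SF = 1 / cos(66.3) = 1 / 0.401948 = 2.488

2.488


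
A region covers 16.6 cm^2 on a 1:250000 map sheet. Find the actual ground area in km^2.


ground_area = 16.6 * (250000/100)^2 = 103750000.0 m^2 = 103.75 km^2

103.75 km^2


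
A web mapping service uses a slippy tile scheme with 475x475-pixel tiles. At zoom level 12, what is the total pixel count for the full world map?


tiles per axis = 2^12 = 4096
total tiles = 4096^2 = 16777216
pixels per axis = 4096 * 475 = 1945600
total pixels = 1945600^2 = 3785359360000

3785359360000 pixels


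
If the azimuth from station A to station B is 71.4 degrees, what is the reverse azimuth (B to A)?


back azimuth = (71.4 + 180) mod 360 = 251.4 degrees

251.4 degrees


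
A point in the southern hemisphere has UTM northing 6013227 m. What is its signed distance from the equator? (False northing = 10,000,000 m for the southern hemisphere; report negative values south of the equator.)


For southern: actual = 6013227 - 10000000 = -3986773 m

-3986773 m


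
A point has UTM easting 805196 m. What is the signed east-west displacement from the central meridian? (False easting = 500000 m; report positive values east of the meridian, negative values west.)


displacement = 805196 - 500000 = 305196 m

305196 m


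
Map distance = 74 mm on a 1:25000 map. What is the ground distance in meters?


ground = 74 mm * 25000 / 1000 = 1850.0 m

1850.0 m


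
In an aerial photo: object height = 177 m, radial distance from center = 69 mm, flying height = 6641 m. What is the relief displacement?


d = h * r / H = 177 * 69 / 6641 = 1.84 mm

1.84 mm


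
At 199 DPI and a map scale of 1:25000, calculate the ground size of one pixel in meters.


pixel_cm = 2.54 / 199 ≈ 0.012764 cm
ground = pixel_cm * 25000 / 100 = 2.54 * 25000 / (199 * 100) = 63500 / 19900 ≈ 3.19 m

3.19 m


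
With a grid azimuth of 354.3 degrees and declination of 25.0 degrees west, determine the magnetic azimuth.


magnetic azimuth = grid azimuth - declination (east +ve)
mag_az = 354.3 - -25.0 = 19.3 degrees

19.3 degrees


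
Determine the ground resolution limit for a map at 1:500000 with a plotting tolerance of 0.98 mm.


ground = 0.98 mm * 500000 / 1000 = 490.0 m

490.0 m


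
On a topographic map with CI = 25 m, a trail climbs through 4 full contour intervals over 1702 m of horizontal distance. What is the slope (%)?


elevation change = 4 * 25 = 100 m
slope = 100 / 1702 * 100 = 5.9%

5.9%


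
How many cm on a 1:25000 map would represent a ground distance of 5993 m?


map_cm = 5993 * 100 / 25000 = 23.972 cm ≈ 23.97 cm

23.97 cm


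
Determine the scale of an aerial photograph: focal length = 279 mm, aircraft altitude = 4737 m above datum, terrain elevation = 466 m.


scale = f / (H - h) = 279 mm / 4271 m = 279 / 4271000 = 1:15308

1:15308


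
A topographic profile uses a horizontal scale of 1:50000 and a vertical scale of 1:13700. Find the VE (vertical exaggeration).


VE = horizontal_scale / vertical_scale = 50000 / 13700 ≈ 3.6

3.6x


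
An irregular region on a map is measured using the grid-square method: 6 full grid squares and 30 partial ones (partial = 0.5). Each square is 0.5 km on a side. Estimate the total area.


effective squares = 6 + 30 * 0.5 = 21.0
area = 21.0 * 0.25 = 5.25 km^2

5.25 km^2


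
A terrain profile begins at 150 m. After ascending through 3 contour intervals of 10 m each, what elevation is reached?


elevation = 150 + 3 * 10 = 180 m

180 m


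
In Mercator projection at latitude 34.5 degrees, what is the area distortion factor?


area_distortion = 1/cos^2(34.5) = 1.472

1.472


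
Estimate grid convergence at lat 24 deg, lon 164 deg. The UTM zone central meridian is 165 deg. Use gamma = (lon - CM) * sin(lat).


gamma = (164 - 165) * sin(24) = -1 * 0.406737 = -0.407 degrees

-0.407 degrees


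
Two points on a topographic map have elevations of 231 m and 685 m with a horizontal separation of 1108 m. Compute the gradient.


gradient = (685 - 231) / 1108 = 454 / 1108 = 0.4097

0.4097


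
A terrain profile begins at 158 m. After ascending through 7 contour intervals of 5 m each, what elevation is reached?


elevation = 158 + 7 * 5 = 193 m

193 m


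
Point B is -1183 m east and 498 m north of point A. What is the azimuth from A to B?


az = atan2(-1183, 498) = -67.2 deg
adjusted to 0-360: 292.8 degrees

292.8 degrees


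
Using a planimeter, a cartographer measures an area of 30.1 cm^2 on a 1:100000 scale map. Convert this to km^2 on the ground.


ground_area = 30.1 * (100000/100)^2 = 30100000.0 m^2 = 30.1 km^2

30.1 km^2


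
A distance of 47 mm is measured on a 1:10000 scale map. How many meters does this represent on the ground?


ground = 47 mm * 10000 / 1000 = 470.0 m

470.0 m


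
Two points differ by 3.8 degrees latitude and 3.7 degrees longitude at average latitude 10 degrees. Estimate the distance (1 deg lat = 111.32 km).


dlat_km = 3.8 * 111.32 = 423.016
dlon_km = 3.7 * 111.32 * cos(10) ≈ 405.627
dist = sqrt(423.016^2 + 405.627^2) ≈ 586.1 km

586.1 km


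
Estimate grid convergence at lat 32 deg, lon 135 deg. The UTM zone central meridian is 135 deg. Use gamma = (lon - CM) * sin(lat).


gamma = (135 - 135) * sin(32) = 0 * 0.529919 = 0.0 degrees

0.0 degrees


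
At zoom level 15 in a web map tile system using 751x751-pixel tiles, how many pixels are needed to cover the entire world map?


tiles per axis = 2^15 = 32768
total tiles = 32768^2 = 1073741824
pixels per axis = 32768 * 751 = 24608768
total pixels = 24608768^2 = 605591462477824

605591462477824 pixels


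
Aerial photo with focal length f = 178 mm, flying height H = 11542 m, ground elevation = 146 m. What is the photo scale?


scale = f / (H - h) = 178 mm / 11396 m = 178 / 11396000 = 1:64022

1:64022


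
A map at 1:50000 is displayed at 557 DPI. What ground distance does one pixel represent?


pixel_cm = 2.54 / 557 ≈ 0.00456 cm
ground = pixel_cm * 50000 / 100 = 2.54 * 50000 / (557 * 100) = 127000 / 55700 ≈ 2.28 m

2.28 m


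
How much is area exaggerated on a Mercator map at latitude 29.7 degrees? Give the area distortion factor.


area_distortion = 1/cos^2(29.7) = 1.325

1.325


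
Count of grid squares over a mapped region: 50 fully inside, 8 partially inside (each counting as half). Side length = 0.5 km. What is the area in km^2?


effective squares = 50 + 8 * 0.5 = 54.0
area = 54.0 * 0.25 = 13.5 km^2

13.5 km^2


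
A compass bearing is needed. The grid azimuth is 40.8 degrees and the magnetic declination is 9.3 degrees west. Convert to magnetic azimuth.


magnetic azimuth = grid azimuth - declination (east +ve)
mag_az = 40.8 - -9.3 = 50.1 degrees

50.1 degrees


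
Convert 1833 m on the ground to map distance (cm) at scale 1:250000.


map_cm = 1833 * 100 / 250000 = 0.7332 cm ≈ 0.73 cm

0.73 cm


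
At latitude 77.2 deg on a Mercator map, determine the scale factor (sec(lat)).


SF = 1 / cos(77.2) = 1 / 0.221548 = 4.514

4.514


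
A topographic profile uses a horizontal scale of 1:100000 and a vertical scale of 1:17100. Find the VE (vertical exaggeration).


VE = horizontal_scale / vertical_scale = 100000 / 17100 ≈ 5.8

5.8x


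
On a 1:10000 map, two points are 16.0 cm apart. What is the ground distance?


ground = 16.0 cm * 10000 / 100 = 1600.0 m = 1.6 km

1.6 km


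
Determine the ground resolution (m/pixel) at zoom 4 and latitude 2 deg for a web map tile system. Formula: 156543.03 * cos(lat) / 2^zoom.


res = 156543.03 * cos(2) / 2^4 = 156543.03 * 0.99939083 / 16 = 9777.98 m/pixel

9777.98 m/pixel


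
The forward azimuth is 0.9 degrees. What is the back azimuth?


back azimuth = (0.9 + 180) mod 360 = 180.9 degrees

180.9 degrees


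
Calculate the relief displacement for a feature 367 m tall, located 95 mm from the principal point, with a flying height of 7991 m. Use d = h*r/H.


d = h * r / H = 367 * 95 / 7991 = 4.36 mm

4.36 mm


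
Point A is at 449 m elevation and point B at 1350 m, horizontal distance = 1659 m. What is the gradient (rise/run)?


gradient = (1350 - 449) / 1659 = 901 / 1659 = 0.5431

0.5431


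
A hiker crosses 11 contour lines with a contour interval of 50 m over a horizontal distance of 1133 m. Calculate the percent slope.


elevation change = 11 * 50 = 550 m
slope = 550 / 1133 * 100 = 48.5%

48.5%


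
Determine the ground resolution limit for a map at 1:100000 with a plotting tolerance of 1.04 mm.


ground = 1.04 mm * 100000 / 1000 = 104.0 m

104.0 m


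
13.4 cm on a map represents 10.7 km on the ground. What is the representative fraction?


ground = 10.7 km = 1070000 cm; RF denominator = ground / map = 1070000 / 13.4 ≈ 79851; RF = 1:79851

1:79851


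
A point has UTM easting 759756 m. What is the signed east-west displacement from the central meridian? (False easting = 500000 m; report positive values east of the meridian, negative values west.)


displacement = 759756 - 500000 = 259756 m

259756 m


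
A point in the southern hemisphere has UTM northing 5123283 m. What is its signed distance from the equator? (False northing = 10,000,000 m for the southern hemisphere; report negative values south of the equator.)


For southern: actual = 5123283 - 10000000 = -4876717 m

-4876717 m


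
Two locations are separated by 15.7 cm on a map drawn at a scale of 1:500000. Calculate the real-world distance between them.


ground = 15.7 cm * 500000 / 100 = 78500.0 m = 78.5 km

78.5 km


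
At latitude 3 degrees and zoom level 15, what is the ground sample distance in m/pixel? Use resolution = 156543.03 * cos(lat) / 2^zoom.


res = 156543.03 * cos(3) / 2^15 = 156543.03 * 0.99862953 / 32768 = 4.77 m/pixel

4.77 m/pixel


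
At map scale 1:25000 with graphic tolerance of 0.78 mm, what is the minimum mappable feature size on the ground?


ground = 0.78 mm * 25000 / 1000 = 19.5 m

19.5 m


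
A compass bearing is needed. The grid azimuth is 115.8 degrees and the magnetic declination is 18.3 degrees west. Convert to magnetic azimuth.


magnetic azimuth = grid azimuth - declination (east +ve)
mag_az = 115.8 - -18.3 = 134.1 degrees

134.1 degrees


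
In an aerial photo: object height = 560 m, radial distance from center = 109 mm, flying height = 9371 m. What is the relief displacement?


d = h * r / H = 560 * 109 / 9371 = 6.51 mm

6.51 mm


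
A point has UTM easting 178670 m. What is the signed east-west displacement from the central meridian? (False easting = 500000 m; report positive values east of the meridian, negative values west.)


displacement = 178670 - 500000 = -321330 m

-321330 m


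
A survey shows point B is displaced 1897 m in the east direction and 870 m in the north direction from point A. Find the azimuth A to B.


az = atan2(1897, 870) = 65.4 deg
adjusted to 0-360: 65.4 degrees

65.4 degrees


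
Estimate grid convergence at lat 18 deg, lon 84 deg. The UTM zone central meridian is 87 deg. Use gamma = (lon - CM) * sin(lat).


gamma = (84 - 87) * sin(18) = -3 * 0.309017 = -0.927 degrees

-0.927 degrees


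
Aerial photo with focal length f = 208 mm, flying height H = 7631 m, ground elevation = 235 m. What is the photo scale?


scale = f / (H - h) = 208 mm / 7396 m = 208 / 7396000 = 1:35558

1:35558


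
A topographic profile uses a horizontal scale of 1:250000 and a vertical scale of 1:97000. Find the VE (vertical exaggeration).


VE = horizontal_scale / vertical_scale = 250000 / 97000 ≈ 2.6

2.6x


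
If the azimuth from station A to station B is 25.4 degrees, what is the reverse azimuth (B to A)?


back azimuth = (25.4 + 180) mod 360 = 205.4 degrees

205.4 degrees


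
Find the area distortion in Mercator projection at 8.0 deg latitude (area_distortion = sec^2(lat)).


area_distortion = 1/cos^2(8.0) = 1.02

1.02


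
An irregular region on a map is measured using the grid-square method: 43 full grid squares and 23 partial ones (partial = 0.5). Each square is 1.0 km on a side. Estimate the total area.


effective squares = 43 + 23 * 0.5 = 54.5
area = 54.5 * 1.0 = 54.5 km^2

54.5 km^2


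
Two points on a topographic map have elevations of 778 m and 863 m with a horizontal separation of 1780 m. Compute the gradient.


gradient = (863 - 778) / 1780 = 85 / 1780 = 0.0478

0.0478


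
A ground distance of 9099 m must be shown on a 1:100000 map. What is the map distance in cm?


map_cm = 9099 * 100 / 100000 = 9.099 cm ≈ 9.1 cm

9.1 cm


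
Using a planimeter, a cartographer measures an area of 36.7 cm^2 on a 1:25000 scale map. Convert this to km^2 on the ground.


ground_area = 36.7 * (25000/100)^2 = 2293750.0 m^2 = 2.29375 km^2 ≈ 2.294 km^2

2.294 km^2


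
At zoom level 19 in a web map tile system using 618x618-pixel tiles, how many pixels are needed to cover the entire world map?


tiles per axis = 2^19 = 524288
total tiles = 524288^2 = 274877906944
pixels per axis = 524288 * 618 = 324009984
total pixels = 324009984^2 = 104982469731680256

104982469731680256 pixels


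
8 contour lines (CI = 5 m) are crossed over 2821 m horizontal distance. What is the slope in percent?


elevation change = 8 * 5 = 40 m
slope = 40 / 2821 * 100 = 1.4%

1.4%


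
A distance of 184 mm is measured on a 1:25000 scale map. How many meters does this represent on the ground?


ground = 184 mm * 25000 / 1000 = 4600.0 m

4600.0 m


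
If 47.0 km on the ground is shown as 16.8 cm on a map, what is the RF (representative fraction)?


ground = 47.0 km = 4700000 cm; RF denominator = ground / map = 4700000 / 16.8 ≈ 279762; RF = 1:279762

1:279762


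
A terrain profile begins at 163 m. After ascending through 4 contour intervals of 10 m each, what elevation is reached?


elevation = 163 + 4 * 10 = 203 m

203 m


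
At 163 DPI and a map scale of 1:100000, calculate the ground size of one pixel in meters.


pixel_cm = 2.54 / 163 ≈ 0.015583 cm
ground = pixel_cm * 100000 / 100 = 2.54 * 100000 / (163 * 100) = 254000 / 16300 ≈ 15.58 m

15.58 m


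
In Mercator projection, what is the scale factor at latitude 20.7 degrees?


SF = 1 / cos(20.7) = 1 / 0.935444 = 1.069

1.069


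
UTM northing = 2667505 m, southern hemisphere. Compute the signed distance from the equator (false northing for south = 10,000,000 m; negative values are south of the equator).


For southern: actual = 2667505 - 10000000 = -7332495 m

-7332495 m


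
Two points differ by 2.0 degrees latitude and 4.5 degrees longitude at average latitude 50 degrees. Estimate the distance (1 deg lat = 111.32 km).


dlat_km = 2.0 * 111.32 = 222.64
dlon_km = 4.5 * 111.32 * cos(50) ≈ 321.998
dist = sqrt(222.64^2 + 321.998^2) ≈ 391.5 km

391.5 km


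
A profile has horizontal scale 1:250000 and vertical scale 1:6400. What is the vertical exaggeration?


VE = horizontal_scale / vertical_scale = 250000 / 6400 = 39.0625 ≈ 39.1

39.1x


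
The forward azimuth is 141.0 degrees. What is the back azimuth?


back azimuth = (141.0 + 180) mod 360 = 321.0 degrees

321.0 degrees


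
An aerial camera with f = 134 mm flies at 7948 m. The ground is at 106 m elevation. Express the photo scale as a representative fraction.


scale = f / (H - h) = 134 mm / 7842 m = 134 / 7842000 = 1:58522

1:58522


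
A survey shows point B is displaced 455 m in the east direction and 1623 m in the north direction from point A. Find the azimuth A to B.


az = atan2(455, 1623) = 15.7 deg
adjusted to 0-360: 15.7 degrees

15.7 degrees


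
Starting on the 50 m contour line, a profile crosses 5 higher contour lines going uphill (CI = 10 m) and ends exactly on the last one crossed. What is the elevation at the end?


elevation = 50 + 5 * 10 = 100 m

100 m


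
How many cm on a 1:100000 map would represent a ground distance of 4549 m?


map_cm = 4549 * 100 / 100000 = 4.549 cm ≈ 4.55 cm

4.55 cm


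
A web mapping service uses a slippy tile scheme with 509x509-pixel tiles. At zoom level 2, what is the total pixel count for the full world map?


tiles per axis = 2^2 = 4
total tiles = 4^2 = 16
pixels per axis = 4 * 509 = 2036
total pixels = 2036^2 = 4145296

4145296 pixels


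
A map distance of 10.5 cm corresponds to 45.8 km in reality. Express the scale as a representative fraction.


ground = 45.8 km = 4580000 cm; RF denominator = ground / map = 4580000 / 10.5 ≈ 436190; RF = 1:436190

1:436190


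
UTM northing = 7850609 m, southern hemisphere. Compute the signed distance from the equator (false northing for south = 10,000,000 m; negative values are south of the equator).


For southern: actual = 7850609 - 10000000 = -2149391 m

-2149391 m


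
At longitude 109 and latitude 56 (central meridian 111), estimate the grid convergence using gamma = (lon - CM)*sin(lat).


gamma = (109 - 111) * sin(56) = -2 * 0.829038 = -1.658 degrees

-1.658 degrees


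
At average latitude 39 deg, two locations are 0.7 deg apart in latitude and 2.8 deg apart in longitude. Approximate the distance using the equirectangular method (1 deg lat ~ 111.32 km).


dlat_km = 0.7 * 111.32 = 77.924
dlon_km = 2.8 * 111.32 * cos(39) ≈ 242.233
dist = sqrt(77.924^2 + 242.233^2) ≈ 254.5 km

254.5 km


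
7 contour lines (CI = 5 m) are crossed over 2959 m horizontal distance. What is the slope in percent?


elevation change = 7 * 5 = 35 m
slope = 35 / 2959 * 100 = 1.2%

1.2%


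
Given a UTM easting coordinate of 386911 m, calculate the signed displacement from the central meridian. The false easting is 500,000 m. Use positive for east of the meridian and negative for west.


displacement = 386911 - 500000 = -113089 m

-113089 m


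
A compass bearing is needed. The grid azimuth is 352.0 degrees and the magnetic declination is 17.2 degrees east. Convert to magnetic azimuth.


magnetic azimuth = grid azimuth - declination (east +ve)
mag_az = 352.0 - 17.2 = 334.8 degrees

334.8 degrees


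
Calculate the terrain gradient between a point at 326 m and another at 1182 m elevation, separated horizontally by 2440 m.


gradient = (1182 - 326) / 2440 = 856 / 2440 = 0.3508

0.3508


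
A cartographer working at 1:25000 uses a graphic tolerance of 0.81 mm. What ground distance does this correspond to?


ground = 0.81 mm * 25000 / 1000 = 20.25 m

20.25 m


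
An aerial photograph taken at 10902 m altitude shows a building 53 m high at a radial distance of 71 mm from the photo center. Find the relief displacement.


d = h * r / H = 53 * 71 / 10902 = 0.35 mm

0.35 mm


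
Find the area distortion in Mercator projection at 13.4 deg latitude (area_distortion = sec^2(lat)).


area_distortion = 1/cos^2(13.4) = 1.057

1.057


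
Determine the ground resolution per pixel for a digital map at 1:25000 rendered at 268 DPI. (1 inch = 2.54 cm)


pixel_cm = 2.54 / 268 ≈ 0.009478 cm
ground = pixel_cm * 25000 / 100 = 2.54 * 25000 / (268 * 100) = 63500 / 26800 ≈ 2.37 m

2.37 m


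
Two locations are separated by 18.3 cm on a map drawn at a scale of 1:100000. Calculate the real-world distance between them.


ground = 18.3 cm * 100000 / 100 = 18300.0 m = 18.3 km

18.3 km


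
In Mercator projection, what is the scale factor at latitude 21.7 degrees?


SF = 1 / cos(21.7) = 1 / 0.929133 = 1.076

1.076


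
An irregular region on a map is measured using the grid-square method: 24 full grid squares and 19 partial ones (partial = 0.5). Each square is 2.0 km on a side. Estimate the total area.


effective squares = 24 + 19 * 0.5 = 33.5
area = 33.5 * 4.0 = 134.0 km^2

134.0 km^2


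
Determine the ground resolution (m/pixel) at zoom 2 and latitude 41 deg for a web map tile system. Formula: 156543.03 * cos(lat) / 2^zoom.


res = 156543.03 * cos(41) / 2^2 = 156543.03 * 0.75470958 / 4 = 29536.13 m/pixel

29536.13 m/pixel


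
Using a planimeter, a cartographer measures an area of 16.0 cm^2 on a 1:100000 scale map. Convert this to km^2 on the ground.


ground_area = 16.0 * (100000/100)^2 = 16000000.0 m^2 = 16.0 km^2

16.0 km^2


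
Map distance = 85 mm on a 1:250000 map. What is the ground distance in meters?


ground = 85 mm * 250000 / 1000 = 21250.0 m

21250.0 m


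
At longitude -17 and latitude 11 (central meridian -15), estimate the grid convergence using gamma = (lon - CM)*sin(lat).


gamma = (-17 - -15) * sin(11) = -2 * 0.190809 = -0.382 degrees

-0.382 degrees


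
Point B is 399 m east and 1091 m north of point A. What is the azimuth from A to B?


az = atan2(399, 1091) = 20.1 deg
adjusted to 0-360: 20.1 degrees

20.1 degrees


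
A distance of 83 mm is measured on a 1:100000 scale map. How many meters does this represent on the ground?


ground = 83 mm * 100000 / 1000 = 8300.0 m

8300.0 m


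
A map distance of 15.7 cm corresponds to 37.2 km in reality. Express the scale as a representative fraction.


ground = 37.2 km = 3720000 cm; RF denominator = ground / map = 3720000 / 15.7 ≈ 236943; RF = 1:236943

1:236943


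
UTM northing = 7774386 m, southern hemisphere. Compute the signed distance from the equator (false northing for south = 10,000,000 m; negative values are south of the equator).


For southern: actual = 7774386 - 10000000 = -2225614 m

-2225614 m


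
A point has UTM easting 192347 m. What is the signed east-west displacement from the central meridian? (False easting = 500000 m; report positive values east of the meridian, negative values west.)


displacement = 192347 - 500000 = -307653 m

-307653 m


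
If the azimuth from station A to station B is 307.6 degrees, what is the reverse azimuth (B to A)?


back azimuth = (307.6 + 180) mod 360 = 127.6 degrees

127.6 degrees


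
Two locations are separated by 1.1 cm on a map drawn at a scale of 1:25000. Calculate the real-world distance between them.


ground = 1.1 cm * 25000 / 100 = 275.0 m

275.0 m


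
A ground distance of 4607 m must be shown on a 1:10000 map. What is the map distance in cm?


map_cm = 4607 * 100 / 10000 = 46.07 cm

46.07 cm


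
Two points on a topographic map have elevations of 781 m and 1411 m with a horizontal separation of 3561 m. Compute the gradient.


gradient = (1411 - 781) / 3561 = 630 / 3561 = 0.1769

0.1769


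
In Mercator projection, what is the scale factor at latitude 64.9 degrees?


SF = 1 / cos(64.9) = 1 / 0.424199 = 2.357

2.357


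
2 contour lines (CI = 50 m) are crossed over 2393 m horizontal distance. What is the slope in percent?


elevation change = 2 * 50 = 100 m
slope = 100 / 2393 * 100 = 4.2%

4.2%


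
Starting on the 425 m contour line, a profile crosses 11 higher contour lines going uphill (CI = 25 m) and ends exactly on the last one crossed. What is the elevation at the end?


elevation = 425 + 11 * 25 = 700 m

700 m


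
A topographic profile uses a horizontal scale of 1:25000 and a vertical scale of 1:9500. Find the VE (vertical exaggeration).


VE = horizontal_scale / vertical_scale = 25000 / 9500 ≈ 2.6

2.6x


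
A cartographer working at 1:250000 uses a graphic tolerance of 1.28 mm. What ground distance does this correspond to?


ground = 1.28 mm * 250000 / 1000 = 320.0 m

320.0 m


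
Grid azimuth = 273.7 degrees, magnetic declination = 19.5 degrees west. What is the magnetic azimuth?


magnetic azimuth = grid azimuth - declination (east +ve)
mag_az = 273.7 - -19.5 = 293.2 degrees

293.2 degrees


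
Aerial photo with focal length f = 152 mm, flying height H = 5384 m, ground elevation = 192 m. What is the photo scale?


scale = f / (H - h) = 152 mm / 5192 m = 152 / 5192000 = 1:34158

1:34158


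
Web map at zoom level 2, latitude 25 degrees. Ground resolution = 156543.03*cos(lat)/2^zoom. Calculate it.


res = 156543.03 * cos(25) / 2^2 = 156543.03 * 0.90630779 / 4 = 35469.04 m/pixel

35469.04 m/pixel


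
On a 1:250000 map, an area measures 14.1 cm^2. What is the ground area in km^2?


ground_area = 14.1 * (250000/100)^2 = 88125000.0 m^2 = 88.125 km^2

88.125 km^2


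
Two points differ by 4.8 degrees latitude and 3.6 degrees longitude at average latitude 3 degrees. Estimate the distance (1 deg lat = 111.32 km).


dlat_km = 4.8 * 111.32 = 534.336
dlon_km = 3.6 * 111.32 * cos(3) ≈ 400.203
dist = sqrt(534.336^2 + 400.203^2) ≈ 667.6 km

667.6 km


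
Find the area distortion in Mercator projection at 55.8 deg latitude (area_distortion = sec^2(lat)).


area_distortion = 1/cos^2(55.8) = 3.165

3.165


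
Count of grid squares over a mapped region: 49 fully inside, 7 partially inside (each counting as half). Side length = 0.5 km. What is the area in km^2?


effective squares = 49 + 7 * 0.5 = 52.5
area = 52.5 * 0.25 = 13.125 km^2

13.125 km^2


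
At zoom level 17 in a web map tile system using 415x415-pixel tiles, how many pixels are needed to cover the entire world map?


tiles per axis = 2^17 = 131072
total tiles = 131072^2 = 17179869184
pixels per axis = 131072 * 415 = 54394880
total pixels = 54394880^2 = 2958802970214400

2958802970214400 pixels


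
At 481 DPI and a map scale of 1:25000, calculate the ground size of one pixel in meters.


pixel_cm = 2.54 / 481 ≈ 0.005281 cm
ground = pixel_cm * 25000 / 100 = 2.54 * 25000 / (481 * 100) = 63500 / 48100 ≈ 1.32 m

1.32 m


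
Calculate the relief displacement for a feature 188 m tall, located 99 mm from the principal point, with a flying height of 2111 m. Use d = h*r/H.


d = h * r / H = 188 * 99 / 2111 = 8.82 mm

8.82 mm


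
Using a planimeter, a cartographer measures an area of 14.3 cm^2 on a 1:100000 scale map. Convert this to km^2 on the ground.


ground_area = 14.3 * (100000/100)^2 = 14300000.0 m^2 = 14.3 km^2

14.3 km^2


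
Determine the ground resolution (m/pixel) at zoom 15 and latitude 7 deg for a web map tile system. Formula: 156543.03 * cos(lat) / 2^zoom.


res = 156543.03 * cos(7) / 2^15 = 156543.03 * 0.99254615 / 32768 = 4.74 m/pixel

4.74 m/pixel


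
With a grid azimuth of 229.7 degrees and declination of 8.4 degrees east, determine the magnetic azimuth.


magnetic azimuth = grid azimuth - declination (east +ve)
mag_az = 229.7 - 8.4 = 221.3 degrees

221.3 degrees


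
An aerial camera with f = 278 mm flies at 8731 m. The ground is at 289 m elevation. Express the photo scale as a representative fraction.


scale = f / (H - h) = 278 mm / 8442 m = 278 / 8442000 = 1:30367

1:30367


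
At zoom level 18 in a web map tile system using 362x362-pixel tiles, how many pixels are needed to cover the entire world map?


tiles per axis = 2^18 = 262144
total tiles = 262144^2 = 68719476736
pixels per axis = 262144 * 362 = 94896128
total pixels = 94896128^2 = 9005275109392384

9005275109392384 pixels


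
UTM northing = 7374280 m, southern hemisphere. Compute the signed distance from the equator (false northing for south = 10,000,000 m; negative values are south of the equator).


For southern: actual = 7374280 - 10000000 = -2625720 m

-2625720 m


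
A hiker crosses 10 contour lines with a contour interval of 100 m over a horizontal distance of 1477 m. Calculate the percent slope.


elevation change = 10 * 100 = 1000 m
slope = 1000 / 1477 * 100 = 67.7%

67.7%


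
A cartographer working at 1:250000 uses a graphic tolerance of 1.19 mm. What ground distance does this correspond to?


ground = 1.19 mm * 250000 / 1000 = 297.5 m

297.5 m


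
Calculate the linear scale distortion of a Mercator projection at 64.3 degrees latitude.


SF = 1 / cos(64.3) = 1 / 0.433659 = 2.306

2.306


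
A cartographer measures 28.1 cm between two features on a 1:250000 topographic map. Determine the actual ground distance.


ground = 28.1 cm * 250000 / 100 = 70250.0 m = 70.25 km

70.25 km


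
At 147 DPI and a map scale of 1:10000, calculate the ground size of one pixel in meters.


pixel_cm = 2.54 / 147 ≈ 0.017279 cm
ground = pixel_cm * 10000 / 100 = 2.54 * 10000 / (147 * 100) = 25400 / 14700 ≈ 1.73 m

1.73 m


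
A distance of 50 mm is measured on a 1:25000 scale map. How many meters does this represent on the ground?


ground = 50 mm * 25000 / 1000 = 1250.0 m

1250.0 m


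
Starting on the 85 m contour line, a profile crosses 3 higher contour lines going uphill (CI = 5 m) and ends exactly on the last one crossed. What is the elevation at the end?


elevation = 85 + 3 * 5 = 100 m

100 m


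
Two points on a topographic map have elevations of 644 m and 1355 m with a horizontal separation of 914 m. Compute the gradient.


gradient = (1355 - 644) / 914 = 711 / 914 = 0.7779

0.7779


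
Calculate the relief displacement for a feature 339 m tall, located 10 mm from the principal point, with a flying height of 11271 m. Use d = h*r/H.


d = h * r / H = 339 * 10 / 11271 = 0.3 mm

0.3 mm


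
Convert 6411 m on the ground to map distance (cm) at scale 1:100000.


map_cm = 6411 * 100 / 100000 = 6.411 cm ≈ 6.41 cm

6.41 cm


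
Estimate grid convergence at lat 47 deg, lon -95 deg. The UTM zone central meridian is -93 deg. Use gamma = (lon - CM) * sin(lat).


gamma = (-95 - -93) * sin(47) = -2 * 0.731354 = -1.463 degrees

-1.463 degrees


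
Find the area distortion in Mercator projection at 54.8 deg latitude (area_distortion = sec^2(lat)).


area_distortion = 1/cos^2(54.8) = 3.01

3.01


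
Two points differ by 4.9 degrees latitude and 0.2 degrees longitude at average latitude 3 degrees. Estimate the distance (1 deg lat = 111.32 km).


dlat_km = 4.9 * 111.32 = 545.468
dlon_km = 0.2 * 111.32 * cos(3) ≈ 22.233
dist = sqrt(545.468^2 + 22.233^2) ≈ 545.9 km

545.9 km


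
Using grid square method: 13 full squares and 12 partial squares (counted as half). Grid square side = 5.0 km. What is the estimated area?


effective squares = 13 + 12 * 0.5 = 19.0
area = 19.0 * 25.0 = 475.0 km^2

475.0 km^2


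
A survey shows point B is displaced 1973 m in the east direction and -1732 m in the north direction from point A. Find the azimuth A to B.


az = atan2(1973, -1732) = 131.3 deg
adjusted to 0-360: 131.3 degrees

131.3 degrees


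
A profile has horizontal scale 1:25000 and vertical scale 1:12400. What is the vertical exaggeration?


VE = horizontal_scale / vertical_scale = 25000 / 12400 ≈ 2.0

2.0x


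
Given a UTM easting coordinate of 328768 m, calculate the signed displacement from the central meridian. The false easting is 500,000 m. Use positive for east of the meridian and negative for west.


displacement = 328768 - 500000 = -171232 m

-171232 m


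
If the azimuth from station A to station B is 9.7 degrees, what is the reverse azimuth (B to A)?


back azimuth = (9.7 + 180) mod 360 = 189.7 degrees

189.7 degrees


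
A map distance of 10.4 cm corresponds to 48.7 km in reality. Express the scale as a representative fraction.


ground = 48.7 km = 4870000 cm; RF denominator = ground / map = 4870000 / 10.4 ≈ 468269; RF = 1:468269

1:468269


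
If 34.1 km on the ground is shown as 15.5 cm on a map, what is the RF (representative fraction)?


ground = 34.1 km = 3410000 cm; RF denominator = ground / map = 3410000 / 15.5 = 220000; RF = 1:220000

1:220000


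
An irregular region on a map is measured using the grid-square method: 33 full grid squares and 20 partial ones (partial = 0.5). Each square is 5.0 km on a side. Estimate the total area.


effective squares = 33 + 20 * 0.5 = 43.0
area = 43.0 * 25.0 = 1075.0 km^2

1075.0 km^2


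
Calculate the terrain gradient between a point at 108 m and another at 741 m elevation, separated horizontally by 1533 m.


gradient = (741 - 108) / 1533 = 633 / 1533 = 0.4129

0.4129


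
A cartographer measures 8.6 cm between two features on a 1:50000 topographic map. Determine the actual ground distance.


ground = 8.6 cm * 50000 / 100 = 4300.0 m = 4.3 km

4.3 km


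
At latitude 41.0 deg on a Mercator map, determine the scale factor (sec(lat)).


SF = 1 / cos(41.0) = 1 / 0.75471 = 1.325

1.325


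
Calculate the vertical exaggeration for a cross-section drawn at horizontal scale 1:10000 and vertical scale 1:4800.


VE = horizontal_scale / vertical_scale = 10000 / 4800 ≈ 2.1

2.1x


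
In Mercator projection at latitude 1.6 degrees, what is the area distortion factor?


area_distortion = 1/cos^2(1.6) = 1.001

1.001


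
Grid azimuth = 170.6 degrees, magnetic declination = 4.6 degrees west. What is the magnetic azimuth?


magnetic azimuth = grid azimuth - declination (east +ve)
mag_az = 170.6 - -4.6 = 175.2 degrees

175.2 degrees


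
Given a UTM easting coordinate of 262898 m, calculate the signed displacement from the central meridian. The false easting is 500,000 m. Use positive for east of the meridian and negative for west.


displacement = 262898 - 500000 = -237102 m

-237102 m


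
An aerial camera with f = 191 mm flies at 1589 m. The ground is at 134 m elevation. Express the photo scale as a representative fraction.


scale = f / (H - h) = 191 mm / 1455 m = 191 / 1455000 = 1:7618

1:7618


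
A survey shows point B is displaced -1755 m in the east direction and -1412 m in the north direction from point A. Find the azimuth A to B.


az = atan2(-1755, -1412) = -128.8 deg
adjusted to 0-360: 231.2 degrees

231.2 degrees


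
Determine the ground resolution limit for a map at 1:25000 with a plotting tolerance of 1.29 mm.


ground = 1.29 mm * 25000 / 1000 = 32.25 m

32.25 m


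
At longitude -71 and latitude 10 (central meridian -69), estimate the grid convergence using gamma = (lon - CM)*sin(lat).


gamma = (-71 - -69) * sin(10) = -2 * 0.173648 = -0.347 degrees

-0.347 degrees


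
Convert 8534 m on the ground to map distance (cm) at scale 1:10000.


map_cm = 8534 * 100 / 10000 = 85.34 cm

85.34 cm


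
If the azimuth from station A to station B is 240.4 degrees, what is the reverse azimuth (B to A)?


back azimuth = (240.4 + 180) mod 360 = 60.4 degrees

60.4 degrees


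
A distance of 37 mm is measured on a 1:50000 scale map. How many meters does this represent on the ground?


ground = 37 mm * 50000 / 1000 = 1850.0 m

1850.0 m


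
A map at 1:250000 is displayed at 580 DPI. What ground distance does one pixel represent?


pixel_cm = 2.54 / 580 ≈ 0.004379 cm
ground = pixel_cm * 250000 / 100 = 2.54 * 250000 / (580 * 100) = 635000 / 58000 ≈ 10.95 m

10.95 m


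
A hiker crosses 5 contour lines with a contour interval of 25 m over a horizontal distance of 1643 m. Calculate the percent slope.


elevation change = 5 * 25 = 125 m
slope = 125 / 1643 * 100 = 7.6%

7.6%


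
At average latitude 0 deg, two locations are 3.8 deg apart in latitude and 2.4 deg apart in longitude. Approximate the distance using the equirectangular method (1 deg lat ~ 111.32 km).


dlat_km = 3.8 * 111.32 = 423.016
dlon_km = 2.4 * 111.32 * cos(0) ≈ 267.168
dist = sqrt(423.016^2 + 267.168^2) ≈ 500.3 km

500.3 km
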